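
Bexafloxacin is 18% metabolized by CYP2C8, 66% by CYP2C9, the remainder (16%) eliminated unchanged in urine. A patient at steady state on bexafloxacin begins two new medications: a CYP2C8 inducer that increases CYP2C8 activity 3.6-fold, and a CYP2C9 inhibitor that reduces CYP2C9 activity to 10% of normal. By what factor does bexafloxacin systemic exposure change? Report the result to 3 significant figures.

1.14

The CYP2C8 pathway (18% of clearance) is boosted to 3.6× activity: 0.18 × 3.6 = 0.648.
The CYP2C9 pathway (66% of clearance) drops to 0.1× activity: 0.66 × 0.1 = 0.066.
Non-CYP routes (16%) are unchanged.
Relative clearance = 0.648 + 0.066 + 0.16 = 0.874.
Net systemic exposure ratio = 1 / 0.874 = 1.14.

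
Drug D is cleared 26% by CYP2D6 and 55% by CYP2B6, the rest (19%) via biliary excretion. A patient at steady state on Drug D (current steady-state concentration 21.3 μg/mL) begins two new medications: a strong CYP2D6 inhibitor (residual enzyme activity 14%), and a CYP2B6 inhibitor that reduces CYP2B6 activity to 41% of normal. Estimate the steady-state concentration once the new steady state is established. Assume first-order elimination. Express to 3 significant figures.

The CYP2D6 pathway (26% of clearance) is reduced to 0.14× activity: 0.26 × 0.14 = 0.0364.
The CYP2B6 pathway (55% of clearance) drops to 0.41× activity: 0.55 × 0.41 = 0.2255.
Non-CYP routes (19%) are unchanged.
CL_new/CL_old = 0.0364 + 0.2255 + 0.19 = 0.4519.
Steady-state concentration ∝ 1/CL: new value = 21.3 / 0.4519 = 47.1 μg/mL.

47.1 μg/mL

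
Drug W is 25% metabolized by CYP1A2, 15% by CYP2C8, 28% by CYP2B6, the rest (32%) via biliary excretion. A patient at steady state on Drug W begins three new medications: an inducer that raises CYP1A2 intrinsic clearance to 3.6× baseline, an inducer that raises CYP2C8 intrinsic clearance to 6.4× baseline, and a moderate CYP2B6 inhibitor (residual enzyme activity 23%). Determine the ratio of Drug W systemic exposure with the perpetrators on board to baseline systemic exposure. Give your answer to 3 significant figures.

CYP1A2: 0.25 × 3.6 = 0.9
CYP2C8: 0.15 × 6.4 = 0.96
CYP2B6: 0.28 × 0.23 = 0.0644
Other: 0.32 (unchanged)
CL_new/CL_old = 0.9 + 0.96 + 0.0644 + 0.32 = 2.2444.
Because systemic exposure varies inversely with clearance, the combined effect is 1 / 2.2444 = 0.446.

0.446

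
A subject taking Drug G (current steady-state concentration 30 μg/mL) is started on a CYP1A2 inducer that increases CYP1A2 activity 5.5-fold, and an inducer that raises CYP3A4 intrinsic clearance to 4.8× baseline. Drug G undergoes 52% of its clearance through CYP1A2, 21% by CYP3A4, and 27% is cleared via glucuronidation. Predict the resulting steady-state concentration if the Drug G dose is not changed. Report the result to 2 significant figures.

7.2 μg/mL

CYP1A2: 0.52 × 5.5 = 2.86
CYP3A4: 0.21 × 4.8 = 1.008
Other: 0.27 (unchanged)
Relative clearance = 2.86 + 1.008 + 0.27 = 4.138.
Steady-state concentration ∝ 1/CL: new value = 30 / 4.138 = 7.2 μg/mL.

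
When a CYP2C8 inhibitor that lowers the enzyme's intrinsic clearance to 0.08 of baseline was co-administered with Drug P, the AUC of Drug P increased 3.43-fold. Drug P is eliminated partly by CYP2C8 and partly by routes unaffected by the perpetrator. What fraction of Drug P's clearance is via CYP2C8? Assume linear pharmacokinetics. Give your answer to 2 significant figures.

Let fm be the CYP2C8 fraction. New clearance relative to baseline = fm × 0.08 + (1 − fm).
AUC ratio = 1 / (new CL fraction), so new CL fraction = 1 / 3.43 = 0.2915.
fm × 0.08 + 1 − fm = 0.2915  ⇒  fm × (0.08 − 1) = −0.7085  ⇒  fm = 0.77.

0.77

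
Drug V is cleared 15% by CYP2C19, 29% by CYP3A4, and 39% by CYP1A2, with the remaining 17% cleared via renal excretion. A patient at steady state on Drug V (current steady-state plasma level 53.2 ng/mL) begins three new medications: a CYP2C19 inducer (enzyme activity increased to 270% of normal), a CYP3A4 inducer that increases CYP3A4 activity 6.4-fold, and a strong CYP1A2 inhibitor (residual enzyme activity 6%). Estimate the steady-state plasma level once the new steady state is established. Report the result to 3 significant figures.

21.7 ng/mL

The CYP2C19 pathway (15% of clearance) rises to 2.7× activity: 0.15 × 2.7 = 0.405.
The CYP3A4 pathway (29% of clearance) is boosted to 6.4× activity: 0.29 × 6.4 = 1.856.
The CYP1A2 pathway (39% of clearance) is reduced to 0.06× activity: 0.39 × 0.06 = 0.0234.
Non-CYP routes (17%) are unchanged.
CL_new/CL_old = 0.405 + 1.856 + 0.0234 + 0.17 = 2.4544.
Dividing the baseline by the relative clearance: 53.2 / 2.4544 = 21.7 ng/mL.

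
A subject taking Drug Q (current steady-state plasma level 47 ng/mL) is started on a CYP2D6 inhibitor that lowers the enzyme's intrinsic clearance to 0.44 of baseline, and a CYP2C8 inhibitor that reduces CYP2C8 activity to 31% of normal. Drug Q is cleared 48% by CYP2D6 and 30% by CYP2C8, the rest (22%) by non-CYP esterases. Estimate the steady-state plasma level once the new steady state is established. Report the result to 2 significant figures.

90 ng/mL

CYP2D6: 0.48 × 0.44 = 0.2112
CYP2C8: 0.3 × 0.31 = 0.093
Other: 0.22 (unchanged)
New clearance relative to baseline: 0.2112 + 0.093 + 0.22 = 0.5242.
New steady-state plasma level = 47 / 0.5242 = 90 ng/mL (concentration scales inversely with clearance).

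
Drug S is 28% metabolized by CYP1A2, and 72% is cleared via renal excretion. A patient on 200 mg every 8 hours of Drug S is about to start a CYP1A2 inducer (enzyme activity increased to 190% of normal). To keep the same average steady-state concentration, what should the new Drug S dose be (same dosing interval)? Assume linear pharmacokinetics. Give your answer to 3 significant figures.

250 mg

The CYP1A2 pathway (28% of clearance) rises to 1.9× activity: 0.28 × 1.9 = 0.532.
Non-CYP routes (72%) are unchanged.
Relative clearance = 0.532 + 0.72 = 1.252.
To maintain the same steady-state level, dose must scale with clearance: new dose = 200 × 1.252 = 250 mg.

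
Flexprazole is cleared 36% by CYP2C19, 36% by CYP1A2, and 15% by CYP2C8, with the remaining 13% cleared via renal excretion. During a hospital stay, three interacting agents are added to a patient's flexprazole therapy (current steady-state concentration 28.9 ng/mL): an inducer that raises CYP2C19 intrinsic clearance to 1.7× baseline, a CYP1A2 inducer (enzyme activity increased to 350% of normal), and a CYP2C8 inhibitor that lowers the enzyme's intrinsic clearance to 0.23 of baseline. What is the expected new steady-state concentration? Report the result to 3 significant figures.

The CYP2C19 pathway (36% of clearance) rises to 1.7× activity: 0.36 × 1.7 = 0.612.
The CYP1A2 pathway (36% of clearance) increases to 3.5× activity: 0.36 × 3.5 = 1.26.
The CYP2C8 pathway (15% of clearance) is reduced to 0.23× activity: 0.15 × 0.23 = 0.0345.
The remaining 13% of clearance is unaffected.
New clearance relative to baseline: 0.612 + 1.26 + 0.0345 + 0.13 = 2.0365.
New steady-state concentration = 28.9 / 2.0365 = 14.2 ng/mL (concentration scales inversely with clearance).

14.2 ng/mL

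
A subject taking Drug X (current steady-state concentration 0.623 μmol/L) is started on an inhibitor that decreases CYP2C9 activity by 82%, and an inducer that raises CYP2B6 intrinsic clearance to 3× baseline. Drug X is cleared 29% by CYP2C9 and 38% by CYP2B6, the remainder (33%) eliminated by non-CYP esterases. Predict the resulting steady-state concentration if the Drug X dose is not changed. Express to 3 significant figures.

0.409 μmol/L

CYP2C9: 0.29 × 0.18 = 0.0522
CYP2B6: 0.38 × 3 = 1.14
Other: 0.33 (unchanged)
Relative clearance = 0.0522 + 1.14 + 0.33 = 1.5222.
Dividing the baseline by the relative clearance: 0.623 / 1.5222 = 0.409 μmol/L.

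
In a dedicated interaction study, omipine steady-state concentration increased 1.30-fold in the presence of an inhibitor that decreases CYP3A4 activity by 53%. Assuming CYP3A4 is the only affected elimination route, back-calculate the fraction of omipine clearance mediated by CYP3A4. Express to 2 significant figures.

0.44

CL'/CL = 1 / 1.30 = 0.7692
0.47·fm + (1 − fm) = 0.7692
fm = (0.7692 − 1) / (0.47 − 1) = 0.44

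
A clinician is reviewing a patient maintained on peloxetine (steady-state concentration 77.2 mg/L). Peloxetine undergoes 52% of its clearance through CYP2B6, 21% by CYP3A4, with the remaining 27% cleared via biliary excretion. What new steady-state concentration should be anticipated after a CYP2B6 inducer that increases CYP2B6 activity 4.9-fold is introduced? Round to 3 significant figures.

25.5 mg/L

The CYP2B6 pathway (52% of clearance) increases to 4.9× activity: 0.52 × 4.9 = 2.548.
CYP3A4 (21%) and the residual 27% are unaffected.
Relative clearance = 2.548 + 0.21 + 0.27 = 3.028.
New steady-state concentration = baseline ÷ relative clearance = 77.2 / 3.028 = 25.5 mg/L.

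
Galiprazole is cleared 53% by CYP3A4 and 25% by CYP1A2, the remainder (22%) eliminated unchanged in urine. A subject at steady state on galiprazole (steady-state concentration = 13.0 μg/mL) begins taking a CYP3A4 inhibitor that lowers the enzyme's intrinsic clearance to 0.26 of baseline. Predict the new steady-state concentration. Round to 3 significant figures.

The CYP3A4 pathway (53% of clearance) drops to 0.26× activity: 0.53 × 0.26 = 0.1378.
CYP1A2 (25%) and the residual 22% are unaffected.
Relative clearance = 0.1378 + 0.25 + 0.22 = 0.6078.
New steady-state concentration = baseline ÷ relative clearance = 13.0 / 0.6078 = 21.4 μg/mL.

21.4 μg/mL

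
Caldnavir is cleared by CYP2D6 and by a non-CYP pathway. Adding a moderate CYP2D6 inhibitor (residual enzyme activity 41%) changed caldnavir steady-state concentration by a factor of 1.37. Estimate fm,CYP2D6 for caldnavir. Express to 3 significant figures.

CL'/CL = 1 / 1.37 = 0.7299
0.41·fm + (1 − fm) = 0.7299
fm = (0.7299 − 1) / (0.41 − 1) = 0.458

0.458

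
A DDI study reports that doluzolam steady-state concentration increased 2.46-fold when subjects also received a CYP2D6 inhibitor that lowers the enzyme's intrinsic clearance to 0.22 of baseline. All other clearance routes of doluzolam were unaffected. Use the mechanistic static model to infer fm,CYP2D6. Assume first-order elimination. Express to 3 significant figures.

Write x for the fraction cleared via CYP2D6. The observed steady-state concentration change means clearance fell to 1/2.46 = 0.4065 of baseline.
Setting x·0.22 + (1 − x) = 0.4065 and solving: x = (0.4065 − 1)/(0.22 − 1) = 0.761.

0.761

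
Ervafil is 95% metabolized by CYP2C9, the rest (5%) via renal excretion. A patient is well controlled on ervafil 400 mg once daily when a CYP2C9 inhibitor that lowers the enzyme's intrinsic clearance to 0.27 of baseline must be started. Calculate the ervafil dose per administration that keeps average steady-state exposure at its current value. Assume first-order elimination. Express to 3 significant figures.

123 mg

CYP2C9: 0.95 × 0.27 = 0.2565
Other: 0.05 (unchanged)
CL_new/CL_old = 0.2565 + 0.05 = 0.3065.
To maintain the same steady-state level, dose must scale with clearance: new dose = 400 × 0.3065 = 123 mg.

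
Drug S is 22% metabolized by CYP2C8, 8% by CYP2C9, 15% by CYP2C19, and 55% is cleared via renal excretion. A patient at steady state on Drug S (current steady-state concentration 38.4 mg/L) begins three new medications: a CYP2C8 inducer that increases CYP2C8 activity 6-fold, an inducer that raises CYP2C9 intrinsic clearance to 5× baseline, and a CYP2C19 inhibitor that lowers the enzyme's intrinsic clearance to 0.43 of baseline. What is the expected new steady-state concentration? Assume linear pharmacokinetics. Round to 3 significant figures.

CYP2C8: 0.22 × 6 = 1.32
CYP2C9: 0.08 × 5 = 0.4
CYP2C19: 0.15 × 0.43 = 0.0645
Other: 0.55 (unchanged)
CL_new/CL_old = 1.32 + 0.4 + 0.0645 + 0.55 = 2.3345.
Dividing the baseline by the relative clearance: 38.4 / 2.3345 = 16.4 mg/L.

16.4 mg/L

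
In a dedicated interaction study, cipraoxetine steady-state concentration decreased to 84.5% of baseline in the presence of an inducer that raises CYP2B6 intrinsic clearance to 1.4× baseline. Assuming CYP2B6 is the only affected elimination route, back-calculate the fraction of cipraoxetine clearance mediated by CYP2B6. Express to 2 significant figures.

0.46

Write x for the fraction cleared via CYP2B6. The observed steady-state concentration change means clearance rose to 1/0.845 = 1.183 of baseline.
Only the CYP2B6 route changed, so 1.183 = x·1.4 + (1 − x), giving x = 0.46.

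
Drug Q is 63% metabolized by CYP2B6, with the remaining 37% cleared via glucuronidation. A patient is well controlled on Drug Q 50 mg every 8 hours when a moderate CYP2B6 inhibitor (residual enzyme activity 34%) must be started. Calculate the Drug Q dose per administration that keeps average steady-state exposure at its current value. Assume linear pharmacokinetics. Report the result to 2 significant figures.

29 mg

The CYP2B6 pathway (63% of clearance) falls to 0.34× activity: 0.63 × 0.34 = 0.2142.
The remaining 37% of clearance is unaffected.
CL_new/CL_old = 0.2142 + 0.37 = 0.5842.
Exposure is unchanged when dose changes in proportion to clearance. New dose = 50 mg × 0.5842 = 29 mg.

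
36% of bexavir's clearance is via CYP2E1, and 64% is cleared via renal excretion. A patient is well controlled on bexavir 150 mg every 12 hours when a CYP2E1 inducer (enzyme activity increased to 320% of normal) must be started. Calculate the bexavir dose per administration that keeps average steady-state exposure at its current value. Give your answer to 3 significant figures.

269 mg

The CYP2E1 pathway (36% of clearance) is boosted to 3.2× activity: 0.36 × 3.2 = 1.152.
Non-CYP routes (64%) are unchanged.
New clearance relative to baseline: 1.152 + 0.64 = 1.792.
To maintain the same steady-state level, dose must scale with clearance: new dose = 150 × 1.792 = 269 mg.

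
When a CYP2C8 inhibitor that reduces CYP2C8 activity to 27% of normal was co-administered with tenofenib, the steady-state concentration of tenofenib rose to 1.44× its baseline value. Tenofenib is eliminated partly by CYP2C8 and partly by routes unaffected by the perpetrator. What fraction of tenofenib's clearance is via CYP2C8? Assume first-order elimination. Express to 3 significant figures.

CL'/CL = 1 / 1.44 = 0.6944
0.27·fm + (1 − fm) = 0.6944
fm = (0.6944 − 1) / (0.27 − 1) = 0.419

0.419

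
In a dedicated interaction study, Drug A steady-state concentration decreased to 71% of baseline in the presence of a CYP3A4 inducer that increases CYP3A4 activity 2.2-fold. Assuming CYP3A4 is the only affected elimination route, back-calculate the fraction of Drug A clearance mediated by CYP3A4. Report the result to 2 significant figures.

Call the CYP3A4 fraction fm. After the interaction, CL_new/CL_old = fm × 2.2 + (1 − fm).
Steady-state concentration ratio = 1 / (new CL fraction), so new CL fraction = 1 / 0.710 = 1.408.
fm × 2.2 + 1 − fm = 1.408  ⇒  fm × (2.2 − 1) = 0.4085  ⇒  fm = 0.34.

0.34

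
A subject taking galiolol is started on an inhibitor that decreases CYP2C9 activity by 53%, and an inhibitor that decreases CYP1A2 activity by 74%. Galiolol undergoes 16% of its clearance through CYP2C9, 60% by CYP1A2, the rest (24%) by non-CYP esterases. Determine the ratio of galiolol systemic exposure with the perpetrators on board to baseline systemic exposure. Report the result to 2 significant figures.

CYP2C9: 0.16 × 0.47 = 0.0752
CYP1A2: 0.6 × 0.26 = 0.156
Other: 0.24 (unchanged)
CL_new/CL_old = 0.0752 + 0.156 + 0.24 = 0.4712.
Net systemic exposure ratio = 1 / 0.4712 = 2.1.

2.1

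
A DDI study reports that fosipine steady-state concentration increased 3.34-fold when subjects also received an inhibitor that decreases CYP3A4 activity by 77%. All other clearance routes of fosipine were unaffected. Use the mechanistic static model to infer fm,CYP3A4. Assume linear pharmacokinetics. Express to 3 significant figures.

0.910

Let fm be the CYP3A4 fraction. New clearance relative to baseline = fm × 0.23 + (1 − fm).
Steady-state concentration ratio = 1 / (new CL fraction), so new CL fraction = 1 / 3.34 = 0.2994.
fm × 0.23 + 1 − fm = 0.2994  ⇒  fm × (0.23 − 1) = −0.7006  ⇒  fm = 0.910.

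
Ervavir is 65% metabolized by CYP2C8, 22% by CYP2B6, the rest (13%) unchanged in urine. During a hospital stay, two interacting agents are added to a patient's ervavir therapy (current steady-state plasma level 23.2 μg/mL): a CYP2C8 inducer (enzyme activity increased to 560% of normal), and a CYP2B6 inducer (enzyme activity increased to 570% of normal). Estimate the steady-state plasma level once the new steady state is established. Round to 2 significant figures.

4.6 μg/mL

The CYP2C8 pathway (65% of clearance) is boosted to 5.6× activity: 0.65 × 5.6 = 3.64.
The CYP2B6 pathway (22% of clearance) is boosted to 5.7× activity: 0.22 × 5.7 = 1.254.
Non-CYP routes (13%) are unchanged.
Relative clearance = 3.64 + 1.254 + 0.13 = 5.024.
Steady-state plasma level ∝ 1/CL: new value = 23.2 / 5.024 = 4.6 μg/mL.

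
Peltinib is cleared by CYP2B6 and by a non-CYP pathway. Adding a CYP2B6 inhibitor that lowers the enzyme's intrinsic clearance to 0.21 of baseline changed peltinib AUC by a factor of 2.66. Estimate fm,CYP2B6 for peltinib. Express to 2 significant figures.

Let fm be the CYP2B6 fraction. New clearance relative to baseline = fm × 0.21 + (1 − fm).
AUC ratio = 1 / (new CL fraction), so new CL fraction = 1 / 2.66 = 0.3759.
fm × 0.21 + 1 − fm = 0.3759  ⇒  fm × (0.21 − 1) = −0.6241  ⇒  fm = 0.79.

0.79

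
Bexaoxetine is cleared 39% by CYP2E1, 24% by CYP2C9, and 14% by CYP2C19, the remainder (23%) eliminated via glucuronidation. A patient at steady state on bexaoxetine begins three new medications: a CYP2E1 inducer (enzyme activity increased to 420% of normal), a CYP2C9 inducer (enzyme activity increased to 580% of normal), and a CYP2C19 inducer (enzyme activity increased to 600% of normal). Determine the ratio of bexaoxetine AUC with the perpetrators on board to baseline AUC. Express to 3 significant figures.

0.244

CYP2E1: 0.39 × 4.2 = 1.638
CYP2C9: 0.24 × 5.8 = 1.392
CYP2C19: 0.14 × 6 = 0.84
Other: 0.23 (unchanged)
New clearance relative to baseline: 1.638 + 1.392 + 0.84 + 0.23 = 4.1.
Because AUC varies inversely with clearance, the combined effect is 1 / 4.1 = 0.244.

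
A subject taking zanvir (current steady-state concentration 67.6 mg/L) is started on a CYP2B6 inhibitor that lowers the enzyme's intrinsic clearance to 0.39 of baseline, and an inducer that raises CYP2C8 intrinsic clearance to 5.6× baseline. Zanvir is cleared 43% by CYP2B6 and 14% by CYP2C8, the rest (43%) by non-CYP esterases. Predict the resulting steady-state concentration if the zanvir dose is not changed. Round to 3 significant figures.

48.9 mg/L

The CYP2B6 pathway (43% of clearance) falls to 0.39× activity: 0.43 × 0.39 = 0.1677.
The CYP2C8 pathway (14% of clearance) rises to 5.6× activity: 0.14 × 5.6 = 0.784.
Non-CYP routes (43%) are unchanged.
Relative clearance = 0.1677 + 0.784 + 0.43 = 1.3817.
New steady-state concentration = 67.6 / 1.3817 = 48.9 mg/L (concentration scales inversely with clearance).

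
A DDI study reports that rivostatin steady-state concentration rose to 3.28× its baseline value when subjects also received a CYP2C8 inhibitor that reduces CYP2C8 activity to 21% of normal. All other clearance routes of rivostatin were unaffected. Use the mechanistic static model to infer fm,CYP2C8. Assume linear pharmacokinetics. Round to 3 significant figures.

Let x = fm,CYP2C8. Because steady-state concentration ∝ 1/CL, relative clearance fell to 1/3.28 = 0.3049.
Setting x·0.21 + (1 − x) = 0.3049 and solving: x = (0.3049 − 1)/(0.21 − 1) = 0.880.

0.880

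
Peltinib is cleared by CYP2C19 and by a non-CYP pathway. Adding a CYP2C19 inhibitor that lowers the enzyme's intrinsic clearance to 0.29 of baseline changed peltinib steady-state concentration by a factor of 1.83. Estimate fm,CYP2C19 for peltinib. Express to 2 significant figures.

Let x = fm,CYP2C19. Because steady-state concentration ∝ 1/CL, relative clearance fell to 1/1.83 = 0.5464.
Only the CYP2C19 route changed, so 0.5464 = x·0.29 + (1 − x), giving x = 0.64.

0.64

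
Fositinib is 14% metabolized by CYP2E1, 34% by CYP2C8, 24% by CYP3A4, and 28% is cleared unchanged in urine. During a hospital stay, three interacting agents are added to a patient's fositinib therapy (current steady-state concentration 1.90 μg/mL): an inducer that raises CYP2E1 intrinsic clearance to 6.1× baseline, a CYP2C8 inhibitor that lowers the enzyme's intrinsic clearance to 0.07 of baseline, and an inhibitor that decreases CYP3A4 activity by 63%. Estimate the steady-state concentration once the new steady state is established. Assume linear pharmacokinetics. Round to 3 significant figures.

The CYP2E1 pathway (14% of clearance) rises to 6.1× activity: 0.14 × 6.1 = 0.854.
The CYP2C8 pathway (34% of clearance) falls to 0.07× activity: 0.34 × 0.07 = 0.0238.
The CYP3A4 pathway (24% of clearance) falls to 0.37× activity: 0.24 × 0.37 = 0.0888.
The remaining 28% of clearance is unaffected.
CL_new/CL_old = 0.854 + 0.0238 + 0.0888 + 0.28 = 1.2466.
New steady-state concentration = 1.90 / 1.2466 = 1.52 μg/mL (concentration scales inversely with clearance).

1.52 μg/mL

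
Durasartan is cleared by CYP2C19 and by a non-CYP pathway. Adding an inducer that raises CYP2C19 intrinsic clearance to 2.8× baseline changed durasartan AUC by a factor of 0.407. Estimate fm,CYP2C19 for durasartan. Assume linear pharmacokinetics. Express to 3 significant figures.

Call the CYP2C19 fraction fm. After the interaction, CL_new/CL_old = fm × 2.8 + (1 − fm).
AUC ratio = 1 / (new CL fraction), so new CL fraction = 1 / 0.407 = 2.457.
fm × 2.8 + 1 − fm = 2.457  ⇒  fm × (2.8 − 1) = 1.457  ⇒  fm = 0.809.

0.809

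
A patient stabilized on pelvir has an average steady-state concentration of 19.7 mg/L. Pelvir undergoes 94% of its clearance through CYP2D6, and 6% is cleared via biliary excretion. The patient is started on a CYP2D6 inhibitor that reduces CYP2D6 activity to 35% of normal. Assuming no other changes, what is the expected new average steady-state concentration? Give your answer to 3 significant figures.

The CYP2D6 pathway (94% of clearance) drops to 0.35× activity: 0.94 × 0.35 = 0.329.
The remaining 6% of clearance is unaffected.
New clearance relative to baseline: 0.329 + 0.06 = 0.389.
Average steady-state concentration ∝ 1/CL, so new value = 19.7 / 0.389 = 50.6 mg/L.

50.6 mg/L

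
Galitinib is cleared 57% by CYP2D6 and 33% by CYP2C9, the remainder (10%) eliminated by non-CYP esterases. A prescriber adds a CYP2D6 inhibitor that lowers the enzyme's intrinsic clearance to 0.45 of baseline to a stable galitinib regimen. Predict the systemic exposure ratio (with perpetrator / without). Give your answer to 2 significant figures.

1.5

The CYP2D6 pathway (57% of clearance) drops to 0.45× activity: 0.57 × 0.45 = 0.2565.
CYP2C9 (33%) and the residual 10% are unaffected.
CL_new/CL_old = 0.2565 + 0.33 + 0.1 = 0.6865.
Systemic exposure is inversely proportional to clearance, so the fold-change is 1 / 0.6865 = 1.5.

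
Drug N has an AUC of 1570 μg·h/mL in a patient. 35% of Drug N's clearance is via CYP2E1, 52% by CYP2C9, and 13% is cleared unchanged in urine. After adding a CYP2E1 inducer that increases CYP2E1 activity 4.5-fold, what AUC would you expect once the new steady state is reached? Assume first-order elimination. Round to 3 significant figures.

The CYP2E1 pathway (35% of clearance) is boosted to 4.5× activity: 0.35 × 4.5 = 1.575.
CYP2C9 (52%) and the residual 13% are unaffected.
New clearance relative to baseline: 1.575 + 0.52 + 0.13 = 2.225.
New AUC = baseline ÷ relative clearance = 1570 / 2.225 = 706 μg·h/mL.

706 μg·h/mL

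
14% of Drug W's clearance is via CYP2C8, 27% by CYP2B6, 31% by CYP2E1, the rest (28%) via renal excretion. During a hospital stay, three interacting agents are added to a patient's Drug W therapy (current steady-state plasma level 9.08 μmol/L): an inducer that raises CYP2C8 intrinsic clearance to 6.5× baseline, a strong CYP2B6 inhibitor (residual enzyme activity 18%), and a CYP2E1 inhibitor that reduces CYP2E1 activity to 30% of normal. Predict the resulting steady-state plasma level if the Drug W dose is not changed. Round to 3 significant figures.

6.82 μmol/L

The CYP2C8 pathway (14% of clearance) is boosted to 6.5× activity: 0.14 × 6.5 = 0.91.
The CYP2B6 pathway (27% of clearance) drops to 0.18× activity: 0.27 × 0.18 = 0.0486.
The CYP2E1 pathway (31% of clearance) drops to 0.3× activity: 0.31 × 0.3 = 0.093.
The remaining 28% of clearance is unaffected.
CL_new/CL_old = 0.91 + 0.0486 + 0.093 + 0.28 = 1.3316.
Steady-state plasma level ∝ 1/CL: new value = 9.08 / 1.3316 = 6.82 μmol/L.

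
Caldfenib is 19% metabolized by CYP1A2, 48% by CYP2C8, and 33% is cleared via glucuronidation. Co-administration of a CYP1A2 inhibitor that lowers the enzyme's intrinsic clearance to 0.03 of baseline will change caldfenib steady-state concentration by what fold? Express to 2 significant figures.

The CYP1A2 pathway (19% of clearance) drops to 0.03× activity: 0.19 × 0.03 = 0.0057.
CYP2C8 (48%) and the residual 33% are unaffected.
New clearance relative to baseline: 0.0057 + 0.48 + 0.33 = 0.8157.
Since steady-state concentration ∝ 1/CL, the ratio is 1 / 0.8157 = 1.2.

1.2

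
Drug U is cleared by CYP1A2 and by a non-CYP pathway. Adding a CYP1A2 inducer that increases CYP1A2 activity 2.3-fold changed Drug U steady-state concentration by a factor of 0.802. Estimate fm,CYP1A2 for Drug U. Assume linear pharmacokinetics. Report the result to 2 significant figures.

Write x for the fraction cleared via CYP1A2. The observed steady-state concentration change means clearance rose to 1/0.802 = 1.247 of baseline.
Only the CYP1A2 route changed, so 1.247 = x·2.3 + (1 − x), giving x = 0.19.

0.19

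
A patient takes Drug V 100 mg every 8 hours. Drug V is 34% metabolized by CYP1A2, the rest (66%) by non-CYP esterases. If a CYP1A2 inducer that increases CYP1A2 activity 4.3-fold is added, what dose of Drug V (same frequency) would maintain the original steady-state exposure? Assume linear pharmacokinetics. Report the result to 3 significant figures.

The CYP1A2 pathway (34% of clearance) is boosted to 4.3× activity: 0.34 × 4.3 = 1.462.
The remaining 66% of clearance is unaffected.
New clearance relative to baseline: 1.462 + 0.66 = 2.122.
Css,avg = (dose rate)/CL, so holding Css fixed requires dose ∝ CL: 100 × 2.122 = 212 mg.

212 mg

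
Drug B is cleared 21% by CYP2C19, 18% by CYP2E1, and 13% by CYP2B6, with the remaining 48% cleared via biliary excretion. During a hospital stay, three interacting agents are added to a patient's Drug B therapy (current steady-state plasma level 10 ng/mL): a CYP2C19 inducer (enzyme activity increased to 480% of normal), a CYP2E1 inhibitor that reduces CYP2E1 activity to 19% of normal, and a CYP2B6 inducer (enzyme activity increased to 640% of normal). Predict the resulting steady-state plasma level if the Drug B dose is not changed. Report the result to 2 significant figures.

4.2 ng/mL

The CYP2C19 pathway (21% of clearance) increases to 4.8× activity: 0.21 × 4.8 = 1.008.
The CYP2E1 pathway (18% of clearance) is reduced to 0.19× activity: 0.18 × 0.19 = 0.0342.
The CYP2B6 pathway (13% of clearance) increases to 6.4× activity: 0.13 × 6.4 = 0.832.
The remaining 48% of clearance is unaffected.
CL_new/CL_old = 1.008 + 0.0342 + 0.832 + 0.48 = 2.3542.
Dividing the baseline by the relative clearance: 10 / 2.3542 = 4.2 ng/mL.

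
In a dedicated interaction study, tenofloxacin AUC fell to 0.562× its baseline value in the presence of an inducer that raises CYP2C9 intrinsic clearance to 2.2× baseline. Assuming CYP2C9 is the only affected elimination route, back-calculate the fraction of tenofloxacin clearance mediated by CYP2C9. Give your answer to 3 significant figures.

Write x for the fraction cleared via CYP2C9. The observed AUC change means clearance rose to 1/0.562 = 1.779 of baseline.
Setting x·2.2 + (1 − x) = 1.779 and solving: x = (1.779 − 1)/(2.2 − 1) = 0.649.

0.649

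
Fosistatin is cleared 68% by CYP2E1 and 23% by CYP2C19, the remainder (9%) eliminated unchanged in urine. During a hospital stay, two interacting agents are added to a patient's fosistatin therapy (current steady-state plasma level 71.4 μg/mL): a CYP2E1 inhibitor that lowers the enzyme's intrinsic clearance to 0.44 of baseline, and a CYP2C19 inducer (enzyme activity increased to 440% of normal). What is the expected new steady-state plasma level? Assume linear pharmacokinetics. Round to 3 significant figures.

The CYP2E1 pathway (68% of clearance) falls to 0.44× activity: 0.68 × 0.44 = 0.2992.
The CYP2C19 pathway (23% of clearance) is boosted to 4.4× activity: 0.23 × 4.4 = 1.012.
Non-CYP routes (9%) are unchanged.
CL_new/CL_old = 0.2992 + 1.012 + 0.09 = 1.4012.
Dividing the baseline by the relative clearance: 71.4 / 1.4012 = 51.0 μg/mL.

51.0 μg/mL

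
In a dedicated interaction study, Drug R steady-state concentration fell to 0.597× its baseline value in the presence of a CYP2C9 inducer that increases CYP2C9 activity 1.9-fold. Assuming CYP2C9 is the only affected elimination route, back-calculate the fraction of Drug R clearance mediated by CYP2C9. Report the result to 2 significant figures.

0.75

CL'/CL = 1 / 0.597 = 1.675
1.9·fm + (1 − fm) = 1.675
fm = (1.675 − 1) / (1.9 − 1) = 0.75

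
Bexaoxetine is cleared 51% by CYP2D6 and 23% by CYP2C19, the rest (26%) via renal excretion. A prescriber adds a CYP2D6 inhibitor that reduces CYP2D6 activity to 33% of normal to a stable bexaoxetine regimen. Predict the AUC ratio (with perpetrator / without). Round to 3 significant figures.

1.52

CYP2D6: 0.51 × 0.33 = 0.1683
CYP2C19: 0.23 (unchanged)
Other: 0.26 (unchanged)
Relative clearance = 0.1683 + 0.23 + 0.26 = 0.6583.
AUC ratio = CL_old/CL_new = 1 / 0.6583 = 1.52.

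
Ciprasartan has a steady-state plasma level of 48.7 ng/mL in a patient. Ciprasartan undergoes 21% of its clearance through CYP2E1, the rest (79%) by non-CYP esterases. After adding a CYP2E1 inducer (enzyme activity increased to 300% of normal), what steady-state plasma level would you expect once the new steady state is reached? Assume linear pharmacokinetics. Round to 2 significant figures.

The CYP2E1 pathway (21% of clearance) rises to 3× activity: 0.21 × 3 = 0.63.
Non-CYP routes (79%) are unchanged.
New clearance relative to baseline: 0.63 + 0.79 = 1.42.
New steady-state plasma level = baseline ÷ relative clearance = 48.7 / 1.42 = 34 ng/mL.

34 ng/mL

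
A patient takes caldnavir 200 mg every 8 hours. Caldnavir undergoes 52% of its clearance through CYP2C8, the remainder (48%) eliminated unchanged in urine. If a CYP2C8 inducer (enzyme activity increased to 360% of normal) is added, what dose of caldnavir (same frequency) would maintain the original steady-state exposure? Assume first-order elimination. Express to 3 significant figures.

The CYP2C8 pathway (52% of clearance) is boosted to 3.6× activity: 0.52 × 3.6 = 1.872.
Non-CYP routes (48%) are unchanged.
Relative clearance = 1.872 + 0.48 = 2.352.
To maintain the same steady-state level, dose must scale with clearance: new dose = 200 × 2.352 = 470 mg.

470 mg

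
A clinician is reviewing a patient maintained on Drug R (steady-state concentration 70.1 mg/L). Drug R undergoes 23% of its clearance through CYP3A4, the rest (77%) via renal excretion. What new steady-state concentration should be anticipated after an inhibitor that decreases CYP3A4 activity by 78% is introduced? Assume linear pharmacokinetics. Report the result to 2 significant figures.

The CYP3A4 pathway (23% of clearance) is reduced to 0.22× activity: 0.23 × 0.22 = 0.0506.
Non-CYP routes (77%) are unchanged.
New clearance relative to baseline: 0.0506 + 0.77 = 0.8206.
With dosing unchanged, steady-state concentration scales as 1/CL: 70.1 / 0.8206 = 85 mg/L.

85 mg/L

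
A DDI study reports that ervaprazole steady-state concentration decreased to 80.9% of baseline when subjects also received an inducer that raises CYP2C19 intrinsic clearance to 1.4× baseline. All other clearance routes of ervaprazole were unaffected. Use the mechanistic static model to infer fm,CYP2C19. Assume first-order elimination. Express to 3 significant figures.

Let x = fm,CYP2C19. Because steady-state concentration ∝ 1/CL, relative clearance rose to 1/0.809 = 1.236.
Setting x·1.4 + (1 − x) = 1.236 and solving: x = (1.236 − 1)/(1.4 − 1) = 0.590.

0.590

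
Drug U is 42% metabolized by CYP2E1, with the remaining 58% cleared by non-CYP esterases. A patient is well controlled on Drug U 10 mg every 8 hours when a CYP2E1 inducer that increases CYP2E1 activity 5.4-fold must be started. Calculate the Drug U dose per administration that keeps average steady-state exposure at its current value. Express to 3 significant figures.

CYP2E1: 0.42 × 5.4 = 2.268
Other: 0.58 (unchanged)
New clearance relative to baseline: 2.268 + 0.58 = 2.848.
To maintain the same steady-state level, dose must scale with clearance: new dose = 10 × 2.848 = 28.5 mg.

28.5 mg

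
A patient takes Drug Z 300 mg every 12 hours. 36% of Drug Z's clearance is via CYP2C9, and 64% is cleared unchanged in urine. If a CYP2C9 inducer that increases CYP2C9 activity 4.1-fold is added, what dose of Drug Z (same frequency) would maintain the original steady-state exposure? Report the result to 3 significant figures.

635 mg

The CYP2C9 pathway (36% of clearance) rises to 4.1× activity: 0.36 × 4.1 = 1.476.
The remaining 64% of clearance is unaffected.
Relative clearance = 1.476 + 0.64 = 2.116.
To maintain the same steady-state level, dose must scale with clearance: new dose = 300 × 2.116 = 635 mg.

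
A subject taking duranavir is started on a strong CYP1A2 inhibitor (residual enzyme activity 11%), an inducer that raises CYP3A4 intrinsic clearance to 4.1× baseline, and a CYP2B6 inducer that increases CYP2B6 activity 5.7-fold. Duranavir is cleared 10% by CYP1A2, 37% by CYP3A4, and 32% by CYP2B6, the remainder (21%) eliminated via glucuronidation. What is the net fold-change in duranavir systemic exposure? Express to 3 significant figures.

CYP1A2: 0.1 × 0.11 = 0.011
CYP3A4: 0.37 × 4.1 = 1.517
CYP2B6: 0.32 × 5.7 = 1.824
Other: 0.21 (unchanged)
New clearance relative to baseline: 0.011 + 1.517 + 1.824 + 0.21 = 3.562.
Systemic exposure ∝ 1/CL: fold-change = 1 / 3.562 = 0.281.

0.281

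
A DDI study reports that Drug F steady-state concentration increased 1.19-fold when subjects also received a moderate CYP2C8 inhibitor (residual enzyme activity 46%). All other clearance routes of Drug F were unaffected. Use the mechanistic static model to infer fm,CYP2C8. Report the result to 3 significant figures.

Write x for the fraction cleared via CYP2C8. The observed steady-state concentration change means clearance fell to 1/1.19 = 0.8403 of baseline.
Only the CYP2C8 route changed, so 0.8403 = x·0.46 + (1 − x), giving x = 0.296.

0.296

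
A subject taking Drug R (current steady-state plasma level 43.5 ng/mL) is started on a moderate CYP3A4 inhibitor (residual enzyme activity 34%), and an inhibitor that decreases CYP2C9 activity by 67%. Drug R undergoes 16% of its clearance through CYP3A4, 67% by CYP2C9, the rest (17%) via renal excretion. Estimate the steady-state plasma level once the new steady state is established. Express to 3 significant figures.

The CYP3A4 pathway (16% of clearance) drops to 0.34× activity: 0.16 × 0.34 = 0.0544.
The CYP2C9 pathway (67% of clearance) is reduced to 0.33× activity: 0.67 × 0.33 = 0.2211.
Non-CYP routes (17%) are unchanged.
New clearance relative to baseline: 0.0544 + 0.2211 + 0.17 = 0.4455.
Dividing the baseline by the relative clearance: 43.5 / 0.4455 = 97.6 ng/mL.

97.6 ng/mL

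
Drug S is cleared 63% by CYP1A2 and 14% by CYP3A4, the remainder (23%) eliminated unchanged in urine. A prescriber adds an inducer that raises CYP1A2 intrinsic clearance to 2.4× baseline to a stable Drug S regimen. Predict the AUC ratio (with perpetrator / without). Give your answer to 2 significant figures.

0.53

The CYP1A2 pathway (63% of clearance) is boosted to 2.4× activity: 0.63 × 2.4 = 1.512.
CYP3A4 (14%) and the residual 23% are unaffected.
Relative clearance = 1.512 + 0.14 + 0.23 = 1.882.
AUC ratio = CL_old/CL_new = 1 / 1.882 = 0.53.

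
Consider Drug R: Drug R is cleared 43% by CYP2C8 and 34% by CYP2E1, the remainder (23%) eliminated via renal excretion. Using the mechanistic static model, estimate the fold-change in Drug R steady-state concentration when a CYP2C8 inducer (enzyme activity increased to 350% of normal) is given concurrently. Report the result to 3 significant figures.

CYP2C8: 0.43 × 3.5 = 1.505
CYP2E1: 0.34 (unchanged)
Other: 0.23 (unchanged)
New clearance relative to baseline: 1.505 + 0.34 + 0.23 = 2.075.
Steady-state concentration ratio = CL_old/CL_new = 1 / 2.075 = 0.482.

0.482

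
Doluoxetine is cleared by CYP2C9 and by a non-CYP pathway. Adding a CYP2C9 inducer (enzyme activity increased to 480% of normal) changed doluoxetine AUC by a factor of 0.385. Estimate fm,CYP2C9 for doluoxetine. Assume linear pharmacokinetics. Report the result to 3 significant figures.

Call the CYP2C9 fraction fm. After the interaction, CL_new/CL_old = fm × 4.8 + (1 − fm).
AUC ratio = 1 / (new CL fraction), so new CL fraction = 1 / 0.385 = 2.597.
fm × 4.8 + 1 − fm = 2.597  ⇒  fm × (4.8 − 1) = 1.597  ⇒  fm = 0.420.

0.420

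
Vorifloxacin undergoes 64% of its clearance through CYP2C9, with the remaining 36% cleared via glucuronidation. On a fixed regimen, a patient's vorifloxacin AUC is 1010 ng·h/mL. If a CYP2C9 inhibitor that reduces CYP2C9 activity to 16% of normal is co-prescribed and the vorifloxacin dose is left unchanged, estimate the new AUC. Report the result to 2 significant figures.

2.2 × 10³ ng·h/mL

The CYP2C9 pathway (64% of clearance) is reduced to 0.16× activity: 0.64 × 0.16 = 0.1024.
The remaining 36% of clearance is unaffected.
CL_new/CL_old = 0.1024 + 0.36 = 0.4624.
New AUC = baseline ÷ relative clearance = 1010 / 0.4624 = 2.2 × 10³ ng·h/mL.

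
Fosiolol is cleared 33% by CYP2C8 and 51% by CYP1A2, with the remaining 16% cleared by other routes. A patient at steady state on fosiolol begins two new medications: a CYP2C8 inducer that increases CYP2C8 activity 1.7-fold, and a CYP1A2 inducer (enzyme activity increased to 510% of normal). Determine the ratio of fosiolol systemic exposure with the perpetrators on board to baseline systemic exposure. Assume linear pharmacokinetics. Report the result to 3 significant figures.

0.301

CYP2C8: 0.33 × 1.7 = 0.561
CYP1A2: 0.51 × 5.1 = 2.601
Other: 0.16 (unchanged)
Relative clearance = 0.561 + 2.601 + 0.16 = 3.322.
Net systemic exposure ratio = 1 / 3.322 = 0.301.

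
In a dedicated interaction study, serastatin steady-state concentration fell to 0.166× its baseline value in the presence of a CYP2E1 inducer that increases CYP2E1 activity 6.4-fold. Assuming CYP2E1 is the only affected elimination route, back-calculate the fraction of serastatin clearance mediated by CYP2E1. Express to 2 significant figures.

0.93

CL'/CL = 1 / 0.166 = 6.024
6.4·fm + (1 − fm) = 6.024
fm = (6.024 − 1) / (6.4 − 1) = 0.93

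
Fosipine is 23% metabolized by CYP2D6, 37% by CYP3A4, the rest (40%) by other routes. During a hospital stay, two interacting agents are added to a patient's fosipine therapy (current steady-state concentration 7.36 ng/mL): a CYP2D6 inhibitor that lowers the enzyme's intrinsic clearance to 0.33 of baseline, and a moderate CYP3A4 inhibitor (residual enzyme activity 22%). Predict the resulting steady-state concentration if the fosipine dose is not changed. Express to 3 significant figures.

The CYP2D6 pathway (23% of clearance) drops to 0.33× activity: 0.23 × 0.33 = 0.0759.
The CYP3A4 pathway (37% of clearance) drops to 0.22× activity: 0.37 × 0.22 = 0.0814.
The remaining 40% of clearance is unaffected.
CL_new/CL_old = 0.0759 + 0.0814 + 0.4 = 0.5573.
Steady-state concentration ∝ 1/CL: new value = 7.36 / 0.5573 = 13.2 ng/mL.

13.2 ng/mL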